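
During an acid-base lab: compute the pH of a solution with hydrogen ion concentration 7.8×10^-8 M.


pH = -log10([H+]) = -log10(7.8×10^-8)
= 8 - log10(7.8)
= 8 - 0.89
= 7.11

7.11


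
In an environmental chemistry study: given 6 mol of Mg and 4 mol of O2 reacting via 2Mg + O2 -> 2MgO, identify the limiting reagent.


Mole ratio available / coefficient:
  Mg: 6/2 = 3.000
  O2: 4/1 = 4.000
Smaller ratio is limiting.

Mg


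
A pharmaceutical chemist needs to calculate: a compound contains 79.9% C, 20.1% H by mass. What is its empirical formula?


Assume 100 g sample. Moles of each element:
  C: 79.9/12.01 = 6.653 mol
  H: 20.1/1.008 = 19.94 mol
Divide by smallest (6.653):
  C: 6.653/6.653 = 1.0
  H: 19.94/6.653 = 3.0
Empirical formula: CH3

CH3


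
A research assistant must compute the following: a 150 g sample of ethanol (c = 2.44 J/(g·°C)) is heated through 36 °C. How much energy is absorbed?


q = mcΔT = 150 × 2.44 × 36
= 13176.00 J

13176.00 J


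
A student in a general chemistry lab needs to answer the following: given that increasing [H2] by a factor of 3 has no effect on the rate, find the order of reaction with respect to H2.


rate ∝ [H2]^n
rate ∝ [H2]^0
Order in H2: 0

0


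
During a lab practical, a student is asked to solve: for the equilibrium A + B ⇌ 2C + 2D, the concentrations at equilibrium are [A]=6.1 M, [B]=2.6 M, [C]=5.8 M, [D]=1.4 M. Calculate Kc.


Kc = [C]^2[D]^2/([A][B])
= (5.8^2 × 1.4^2)/(6.1^1 × 2.6^1)
= 65.9344/15.86
= 4.157

4.157


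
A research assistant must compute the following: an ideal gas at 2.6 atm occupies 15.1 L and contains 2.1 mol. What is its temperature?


PV = nRT  (R = 0.08206 L·atm/(mol·K))
T = PV/(nR) = 2.6×15.1/(2.1×0.08206)
= 39.26/0.172326
= 227.82 K

227.82 K


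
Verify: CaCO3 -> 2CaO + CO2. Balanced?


Equation: CaCO3 -> 2CaO + CO2
Check atoms: C: 1=1, Ca: 1≠2, O: 3≠4
Not balanced

No, not balanced


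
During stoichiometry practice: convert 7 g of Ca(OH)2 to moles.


M(Ca(OH)2) = 74.1 g/mol
n = mass/M = 7/74.1 = 0.0945 mol

0.0945 mol


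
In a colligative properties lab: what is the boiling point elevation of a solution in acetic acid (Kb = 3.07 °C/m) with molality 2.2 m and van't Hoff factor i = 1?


ΔTb = Kb × m × i
= 3.07 × 2.2 × 1
= 6.754 °C

6.754 °C


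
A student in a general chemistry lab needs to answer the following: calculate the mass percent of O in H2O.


M(H2O) = 2×1.008 + 1×16.0 = 18.016 g/mol
Mass of O = 1 × 16.0 = 16.00 g/mol
% O = 16.00/18.016 × 100 = 88.81%

88.81%


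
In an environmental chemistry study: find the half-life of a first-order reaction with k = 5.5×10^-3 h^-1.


t½ = ln2/k = 0.693147/(5.5×10^-3 h^-1)
= 126.0 h

126.0 h


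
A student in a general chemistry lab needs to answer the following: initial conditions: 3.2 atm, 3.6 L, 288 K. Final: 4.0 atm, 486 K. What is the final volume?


P1V1/T1 = P2V2/T2
V2 = P1V1T2/(T1P2)
= 3.2×3.6×486/(288×4.0)
= 4.86 L

4.86 L


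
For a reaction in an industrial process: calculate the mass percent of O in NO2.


M(NO2) = 1×14.01 + 2×16.0 = 46.01 g/mol
Mass of O = 2 × 16.0 = 32.00 g/mol
% O = 32.00/46.01 × 100 = 69.55%

69.55%


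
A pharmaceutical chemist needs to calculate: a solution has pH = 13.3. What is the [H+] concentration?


[H+] = 10^(-pH) = 10^(-13.3)
= 5.01×10^-14 M

5.01×10^-14 M


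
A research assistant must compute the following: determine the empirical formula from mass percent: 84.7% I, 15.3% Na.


Assume 100 g sample. Moles of each element:
  I: 84.7/126.9 = 0.667 mol
  Na: 15.3/22.99 = 0.666 mol
Divide by smallest (0.666):
  I: 0.667/0.666 = 1.0
  Na: 0.666/0.666 = 1.0
Empirical formula: NaI

NaI


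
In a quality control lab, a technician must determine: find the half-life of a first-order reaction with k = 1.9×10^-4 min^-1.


t½ = ln2/k = 0.693147/(1.9×10^-4 min^-1)
= 3648 min

3648 min


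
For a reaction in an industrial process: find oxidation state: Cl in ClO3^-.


x + 3(-2) = -1, so x = +5
Oxidation number: +5

+5


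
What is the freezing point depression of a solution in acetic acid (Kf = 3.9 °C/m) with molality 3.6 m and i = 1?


ΔTf = Kf × m × i
= 3.9 × 3.6 × 1
= 14.04 °C

14.04 °C


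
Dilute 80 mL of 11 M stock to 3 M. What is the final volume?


C1V1 = C2V2
11 × 80 = 3 × V2
V2 = 880/3 = 293.33 mL

293.33 mL


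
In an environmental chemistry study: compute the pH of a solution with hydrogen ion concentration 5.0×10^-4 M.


pH = -log10([H+]) = -log10(5.0×10^-4)
= 4 - log10(5.0)
= 4 - 0.7
= 3.3

3.3


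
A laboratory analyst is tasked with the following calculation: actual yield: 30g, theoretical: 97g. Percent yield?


% yield = actual/theoretical × 100
= 30/97 × 100
= 30.93%

30.93%


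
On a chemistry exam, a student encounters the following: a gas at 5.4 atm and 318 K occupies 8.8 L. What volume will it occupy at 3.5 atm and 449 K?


P1V1/T1 = P2V2/T2
V2 = P1V1T2/(T1P2)
= 5.4×8.8×449/(318×3.5)
= 19.17 L

19.17 L


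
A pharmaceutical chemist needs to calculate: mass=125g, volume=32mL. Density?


ρ = mass/volume
= 125/32
= 3.906 g/mL

3.906 g/mL


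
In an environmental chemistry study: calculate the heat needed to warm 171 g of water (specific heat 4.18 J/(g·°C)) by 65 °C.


q = mcΔT = 171 × 4.18 × 65
= 46460.70 J

46460.70 J


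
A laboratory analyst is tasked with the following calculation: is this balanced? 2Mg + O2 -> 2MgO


Equation: 2Mg + O2 -> 2MgO
Check atoms: Mg: 2=2, O: 2=2
Balanced

Yes, balanced


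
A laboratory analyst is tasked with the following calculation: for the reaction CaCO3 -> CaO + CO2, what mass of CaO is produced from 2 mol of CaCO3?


Mole ratio CaO:CaCO3 = 1:1
n(CaO) = 2 × 1/1 = 2.000 mol
mass = 2.000 × 56.08 = 112.16 g

112.16 g


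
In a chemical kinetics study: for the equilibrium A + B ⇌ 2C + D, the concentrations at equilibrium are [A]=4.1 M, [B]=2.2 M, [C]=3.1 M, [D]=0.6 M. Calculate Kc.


Kc = [C]^2[D]/([A][B])
= (3.1^2 × 0.6^1)/(4.1^1 × 2.2^1)
= 5.766/9.02
= 0.6392

0.6392


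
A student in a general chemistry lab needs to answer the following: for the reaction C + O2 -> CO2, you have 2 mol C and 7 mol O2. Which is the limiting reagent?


Mole ratio available / coefficient:
  C: 2/1 = 2.000
  O2: 7/1 = 7.000
Smaller ratio is limiting.

C


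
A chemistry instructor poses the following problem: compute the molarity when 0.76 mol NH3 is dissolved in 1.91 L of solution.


M = n/V = 0.76/1.91 = 0.398 mol/L

0.398 M


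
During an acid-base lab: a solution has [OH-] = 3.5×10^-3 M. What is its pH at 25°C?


pOH = -log10([OH-]) = -log10(3.5×10^-3)
= 3 - log10(3.5) = 2.46
pH = 14 - pOH = 14 - 2.46 = 11.54

11.54


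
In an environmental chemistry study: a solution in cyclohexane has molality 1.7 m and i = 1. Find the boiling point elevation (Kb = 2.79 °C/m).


ΔTb = Kb × m × i
= 2.79 × 1.7 × 1
= 4.743 °C

4.743 °C


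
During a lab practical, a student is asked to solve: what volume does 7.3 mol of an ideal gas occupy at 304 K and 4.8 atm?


PV = nRT  (R = 0.08206 L·atm/(mol·K))
V = nRT/P = 7.3×0.08206×304/4.8
= 37.939 L

37.939 L


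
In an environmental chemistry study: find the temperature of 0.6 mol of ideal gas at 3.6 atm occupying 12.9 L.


PV = nRT  (R = 0.08206 L·atm/(mol·K))
T = PV/(nR) = 3.6×12.9/(0.6×0.08206)
= 46.44/0.049236
= 943.21 K

943.21 K


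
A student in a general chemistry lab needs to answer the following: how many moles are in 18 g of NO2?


M(NO2) = 46.01 g/mol
n = mass/M = 18/46.01 = 0.3912 mol

0.3912 mol


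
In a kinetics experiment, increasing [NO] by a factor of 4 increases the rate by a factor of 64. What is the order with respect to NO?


rate ∝ [NO]^n
4^n = 64 → n = 3
Order in NO: 3

3


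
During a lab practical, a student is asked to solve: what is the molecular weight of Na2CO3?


M(Na2CO3) = 2×22.99 + 1×12.01 + 3×16.0
= 45.98 + 12.01 + 48.0
= 105.99 g/mol

105.99 g/mol


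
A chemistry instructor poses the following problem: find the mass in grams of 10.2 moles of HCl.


M(HCl) = 36.46 g/mol
mass = n × M = 10.2 × 36.46 = 371.89 g

371.89 g


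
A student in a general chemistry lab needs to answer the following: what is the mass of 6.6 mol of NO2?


M(NO2) = 46.01 g/mol
mass = n × M = 6.6 × 46.01 = 303.67 g

303.67 g


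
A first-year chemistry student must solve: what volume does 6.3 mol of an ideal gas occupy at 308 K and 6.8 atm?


PV = nRT  (R = 0.08206 L·atm/(mol·K))
V = nRT/P = 6.3×0.08206×308/6.8
= 23.416 L

23.416 L


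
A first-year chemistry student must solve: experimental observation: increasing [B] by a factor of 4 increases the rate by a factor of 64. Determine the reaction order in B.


rate ∝ [B]^n
4^n = 64 → n = 3
Order in B: 3

3


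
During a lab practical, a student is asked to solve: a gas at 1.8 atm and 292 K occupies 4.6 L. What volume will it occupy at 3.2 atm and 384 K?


P1V1/T1 = P2V2/T2
V2 = P1V1T2/(T1P2)
= 1.8×4.6×384/(292×3.2)
= 3.403 L

3.403 L


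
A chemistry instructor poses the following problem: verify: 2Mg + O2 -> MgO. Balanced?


Equation: 2Mg + O2 -> MgO
Check atoms: Mg: 2≠1, O: 2≠1
Not balanced

No, not balanced


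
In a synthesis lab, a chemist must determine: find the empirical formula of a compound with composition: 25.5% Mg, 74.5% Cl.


Assume 100 g sample. Moles of each element:
  Mg: 25.5/24.31 = 1.049 mol
  Cl: 74.5/35.45 = 2.102 mol
Divide by smallest (1.049):
  Mg: 1.049/1.049 = 1.0
  Cl: 2.102/1.049 = 2.0
Empirical formula: MgCl2

MgCl2


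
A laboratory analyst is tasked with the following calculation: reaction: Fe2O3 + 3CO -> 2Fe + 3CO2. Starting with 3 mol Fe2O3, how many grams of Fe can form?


Mole ratio Fe:Fe2O3 = 2:1
n(Fe) = 3 × 2/1 = 6.000 mol
mass = 6.000 × 55.85 = 335.1 g

335.1 g


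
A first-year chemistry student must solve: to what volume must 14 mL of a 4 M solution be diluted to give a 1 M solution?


C1V1 = C2V2
4 × 14 = 1 × V2
V2 = 56/1 = 56.0 mL

56.0 mL


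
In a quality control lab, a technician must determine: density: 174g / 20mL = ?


ρ = mass/volume
= 174/20
= 8.7 g/mL

8.7 g/mL


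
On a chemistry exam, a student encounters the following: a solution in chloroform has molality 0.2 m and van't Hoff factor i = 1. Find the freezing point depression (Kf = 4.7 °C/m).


ΔTf = Kf × m × i
= 4.7 × 0.2 × 1
= 0.94 °C

0.94 °C


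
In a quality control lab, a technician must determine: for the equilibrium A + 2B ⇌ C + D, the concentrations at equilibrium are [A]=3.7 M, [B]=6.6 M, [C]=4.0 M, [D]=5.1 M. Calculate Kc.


Kc = [C][D]/([A][B]^2)
= (4.0^1 × 5.1^1)/(3.7^1 × 6.6^2)
= 20.4/161.172
= 0.1266

0.1266


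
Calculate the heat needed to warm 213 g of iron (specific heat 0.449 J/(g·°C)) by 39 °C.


q = mcΔT = 213 × 0.449 × 39
= 3729.84 J

3729.84 J


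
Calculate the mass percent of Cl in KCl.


M(KCl) = 1×39.1 + 1×35.45 = 74.55 g/mol
Mass of Cl = 1 × 35.45 = 35.45 g/mol
% Cl = 35.45/74.55 × 100 = 47.55%

47.55%


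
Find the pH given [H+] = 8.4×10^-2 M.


pH = -log10([H+]) = -log10(8.4×10^-2)
= 2 - log10(8.4)
= 2 - 0.92
= 1.08

1.08


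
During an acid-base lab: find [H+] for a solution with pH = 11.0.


[H+] = 10^(-pH) = 10^(-11.0)
= 1.0×10^-11 M

1.0×10^-11 M


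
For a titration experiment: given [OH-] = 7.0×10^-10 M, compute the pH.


pOH = -log10([OH-]) = -log10(7.0×10^-10)
= 10 - log10(7.0) = 9.15
pH = 14 - pOH = 14 - 9.15 = 4.85

4.85


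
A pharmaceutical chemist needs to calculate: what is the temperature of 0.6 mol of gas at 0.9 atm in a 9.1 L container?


PV = nRT  (R = 0.08206 L·atm/(mol·K))
T = PV/(nR) = 0.9×9.1/(0.6×0.08206)
= 8.19/0.049236
= 166.34 K

166.34 K


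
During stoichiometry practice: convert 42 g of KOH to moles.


M(KOH) = 56.11 g/mol
n = mass/M = 42/56.11 = 0.7485 mol

0.7485 mol


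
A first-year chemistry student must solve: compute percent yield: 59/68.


% yield = actual/theoretical × 100
= 59/68 × 100
= 86.76%

86.76%


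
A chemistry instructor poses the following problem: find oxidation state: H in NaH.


H with a metal (hydride): -1
Oxidation number: -1

-1


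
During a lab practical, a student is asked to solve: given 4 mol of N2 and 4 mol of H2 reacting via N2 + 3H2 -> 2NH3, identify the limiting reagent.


Mole ratio available / coefficient:
  N2: 4/1 = 4.000
  H2: 4/3 = 1.333
Smaller ratio is limiting.

H2


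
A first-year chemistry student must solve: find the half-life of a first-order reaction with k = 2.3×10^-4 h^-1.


t½ = ln2/k = 0.693147/(2.3×10^-4 h^-1)
= 3014 h

3014 h


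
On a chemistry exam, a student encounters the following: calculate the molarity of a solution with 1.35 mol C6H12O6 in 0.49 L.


M = n/V = 1.35/0.49 = 2.755 mol/L

2.755 M


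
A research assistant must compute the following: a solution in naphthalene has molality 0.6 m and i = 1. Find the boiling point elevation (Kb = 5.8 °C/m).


ΔTb = Kb × m × i
= 5.8 × 0.6 × 1
= 3.48 °C

3.48 °C


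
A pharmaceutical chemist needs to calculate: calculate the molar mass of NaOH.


M(NaOH) = 1×22.99 + 1×16.0 + 1×1.008
= 22.99 + 16.0 + 1.01
= 40.0 g/mol

40.0 g/mol


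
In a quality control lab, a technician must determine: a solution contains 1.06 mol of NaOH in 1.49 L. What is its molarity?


M = n/V = 1.06/1.49 = 0.711 mol/L

0.711 M


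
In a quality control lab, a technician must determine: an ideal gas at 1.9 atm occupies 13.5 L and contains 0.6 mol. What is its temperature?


PV = nRT  (R = 0.08206 L·atm/(mol·K))
T = PV/(nR) = 1.9×13.5/(0.6×0.08206)
= 25.65/0.049236
= 520.96 K

520.96 K


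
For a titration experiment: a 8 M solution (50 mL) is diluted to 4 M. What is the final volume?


C1V1 = C2V2
8 × 50 = 4 × V2
V2 = 400/4 = 100.0 mL

100.0 mL


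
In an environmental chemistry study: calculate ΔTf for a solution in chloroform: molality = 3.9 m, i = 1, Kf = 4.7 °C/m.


ΔTf = Kf × m × i
= 4.7 × 3.9 × 1
= 18.33 °C

18.33 °C


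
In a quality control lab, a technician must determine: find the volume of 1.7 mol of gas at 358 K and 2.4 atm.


PV = nRT  (R = 0.08206 L·atm/(mol·K))
V = nRT/P = 1.7×0.08206×358/2.4
= 20.809 L

20.809 L


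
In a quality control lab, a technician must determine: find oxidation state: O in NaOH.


O is usually -2
Oxidation number: -2

-2


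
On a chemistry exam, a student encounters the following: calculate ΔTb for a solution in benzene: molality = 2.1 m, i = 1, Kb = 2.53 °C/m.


ΔTb = Kb × m × i
= 2.53 × 2.1 × 1
= 5.313 °C

5.313 °C


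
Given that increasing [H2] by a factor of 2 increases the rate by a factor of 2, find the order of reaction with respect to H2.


rate ∝ [H2]^n
2^n = 2 → n = 1
Order in H2: 1

1


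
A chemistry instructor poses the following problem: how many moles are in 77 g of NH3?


M(NH3) = 17.03 g/mol
n = mass/M = 77/17.03 = 4.5214 mol

4.5214 mol


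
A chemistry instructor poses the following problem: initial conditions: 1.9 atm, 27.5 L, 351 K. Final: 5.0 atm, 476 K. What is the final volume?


P1V1/T1 = P2V2/T2
V2 = P1V1T2/(T1P2)
= 1.9×27.5×476/(351×5.0)
= 14.172 L

14.172 L


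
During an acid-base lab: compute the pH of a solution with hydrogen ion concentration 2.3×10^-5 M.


pH = -log10([H+]) = -log10(2.3×10^-5)
= 5 - log10(2.3)
= 5 - 0.36
= 4.64

4.64


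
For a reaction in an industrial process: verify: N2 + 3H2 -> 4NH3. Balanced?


Equation: N2 + 3H2 -> 4NH3
Check atoms: H: 6≠12, N: 2≠4
Not balanced

No, not balanced


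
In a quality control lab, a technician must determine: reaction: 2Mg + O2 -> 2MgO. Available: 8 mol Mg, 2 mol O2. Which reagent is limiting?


Mole ratio available / coefficient:
  Mg: 8/2 = 4.000
  O2: 2/1 = 2.000
Smaller ratio is limiting.

O2


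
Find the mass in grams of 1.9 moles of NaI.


M(NaI) = 149.89 g/mol
mass = n × M = 1.9 × 149.89 = 284.79 g

284.79 g


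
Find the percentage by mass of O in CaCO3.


M(CaCO3) = 1×40.08 + 1×12.01 + 3×16.0 = 100.09 g/mol
Mass of O = 3 × 16.0 = 48.00 g/mol
% O = 48.00/100.09 × 100 = 47.96%

47.96%


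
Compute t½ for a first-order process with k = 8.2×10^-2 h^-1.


t½ = ln2/k = 0.693147/(8.2×10^-2 h^-1)
= 8.453 h

8.453 h


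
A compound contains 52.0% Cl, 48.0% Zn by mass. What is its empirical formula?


Assume 100 g sample. Moles of each element:
  Cl: 52.0/35.45 = 1.467 mol
  Zn: 48.0/65.38 = 0.734 mol
Divide by smallest (0.734):
  Cl: 1.467/0.734 = 2.0
  Zn: 0.734/0.734 = 1.0
Empirical formula: ZnCl2

ZnCl2


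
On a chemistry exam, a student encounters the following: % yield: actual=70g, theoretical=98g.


% yield = actual/theoretical × 100
= 70/98 × 100
= 71.43%

71.43%


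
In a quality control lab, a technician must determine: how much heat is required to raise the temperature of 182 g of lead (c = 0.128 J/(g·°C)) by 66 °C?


q = mcΔT = 182 × 0.128 × 66
= 1537.54 J

1537.54 J


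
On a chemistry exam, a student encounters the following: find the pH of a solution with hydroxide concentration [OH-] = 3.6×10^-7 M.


pOH = -log10([OH-]) = -log10(3.6×10^-7)
= 7 - log10(3.6) = 6.44
pH = 14 - pOH = 14 - 6.44 = 7.56

7.56


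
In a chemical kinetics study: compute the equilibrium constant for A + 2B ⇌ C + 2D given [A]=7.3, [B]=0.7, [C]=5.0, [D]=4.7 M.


Kc = [C][D]^2/([A][B]^2)
= (5.0^1 × 4.7^2)/(7.3^1 × 0.7^2)
= 110.45/3.577
= 30.88

30.88


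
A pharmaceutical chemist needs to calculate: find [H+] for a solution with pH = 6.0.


[H+] = 10^(-pH) = 10^(-6.0)
= 1.0×10^-6 M

1.0×10^-6 M


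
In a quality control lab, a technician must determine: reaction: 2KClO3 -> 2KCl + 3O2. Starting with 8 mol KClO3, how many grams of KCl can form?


Mole ratio KCl:KClO3 = 2:2
n(KCl) = 8 × 2/2 = 8.000 mol
mass = 8.000 × 74.55 = 596.4 g

596.4 g


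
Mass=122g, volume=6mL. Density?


ρ = mass/volume
= 122/6
= 20.333 g/mL

20.333 g/mL


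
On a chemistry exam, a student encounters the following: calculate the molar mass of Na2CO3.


M(Na2CO3) = 2×22.99 + 1×12.01 + 3×16.0
= 45.98 + 12.01 + 48.0
= 105.99 g/mol

105.99 g/mol


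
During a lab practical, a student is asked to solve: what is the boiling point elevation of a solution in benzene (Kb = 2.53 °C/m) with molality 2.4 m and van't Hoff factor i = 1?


ΔTb = Kb × m × i
= 2.53 × 2.4 × 1
= 6.072 °C

6.072 °C


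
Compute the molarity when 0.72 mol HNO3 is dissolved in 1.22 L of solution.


M = n/V = 0.72/1.22 = 0.590 mol/L

0.590 M


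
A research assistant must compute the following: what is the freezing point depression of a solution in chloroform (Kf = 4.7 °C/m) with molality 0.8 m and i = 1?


ΔTf = Kf × m × i
= 4.7 × 0.8 × 1
= 3.76 °C

3.76 °C


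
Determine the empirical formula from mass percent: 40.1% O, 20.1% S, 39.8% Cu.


Assume 100 g sample. Moles of each element:
  O: 40.1/16.0 = 2.506 mol
  S: 20.1/32.07 = 0.627 mol
  Cu: 39.8/63.55 = 0.626 mol
Divide by smallest (0.626):
  O: 2.506/0.626 = 4.0
  S: 0.627/0.626 = 1.0
  Cu: 0.626/0.626 = 1.0
Empirical formula: CuSO4

CuSO4


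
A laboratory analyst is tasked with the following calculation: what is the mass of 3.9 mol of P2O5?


M(P2O5) = 141.94 g/mol
mass = n × M = 3.9 × 141.94 = 553.57 g

553.57 g


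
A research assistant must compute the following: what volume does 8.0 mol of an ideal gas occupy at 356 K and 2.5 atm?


PV = nRT  (R = 0.08206 L·atm/(mol·K))
V = nRT/P = 8.0×0.08206×356/2.5
= 93.483 L

93.483 L


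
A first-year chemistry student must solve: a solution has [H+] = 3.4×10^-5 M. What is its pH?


pH = -log10([H+]) = -log10(3.4×10^-5)
= 5 - log10(3.4)
= 5 - 0.53
= 4.47

4.47


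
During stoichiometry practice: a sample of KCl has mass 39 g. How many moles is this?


M(KCl) = 74.55 g/mol
n = mass/M = 39/74.55 = 0.5231 mol

0.5231 mol


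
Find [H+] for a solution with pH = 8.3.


[H+] = 10^(-pH) = 10^(-8.3)
= 5.01×10^-9 M

5.01×10^-9 M


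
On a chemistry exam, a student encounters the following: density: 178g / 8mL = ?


ρ = mass/volume
= 178/8
= 22.25 g/mL

22.25 g/mL


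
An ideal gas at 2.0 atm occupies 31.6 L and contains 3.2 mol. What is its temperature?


PV = nRT  (R = 0.08206 L·atm/(mol·K))
T = PV/(nR) = 2.0×31.6/(3.2×0.08206)
= 63.20/0.262592
= 240.68 K

240.68 K


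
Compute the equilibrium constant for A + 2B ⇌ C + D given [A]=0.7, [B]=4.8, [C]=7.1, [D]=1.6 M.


Kc = [C][D]/([A][B]^2)
= (7.1^1 × 1.6^1)/(0.7^1 × 4.8^2)
= 11.36/16.128
= 0.7044

0.7044


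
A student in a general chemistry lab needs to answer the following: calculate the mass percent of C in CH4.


M(CH4) = 1×12.01 + 4×1.008 = 16.042 g/mol
Mass of C = 1 × 12.01 = 12.01 g/mol
% C = 12.01/16.042 × 100 = 74.87%

74.87%


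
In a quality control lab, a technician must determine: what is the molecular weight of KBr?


M(KBr) = 1×39.1 + 1×79.9
= 39.1 + 79.9
= 119.0 g/mol

119.0 g/mol


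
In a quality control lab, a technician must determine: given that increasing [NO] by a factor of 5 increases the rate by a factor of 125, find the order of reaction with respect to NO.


rate ∝ [NO]^n
5^n = 125 → n = 3
Order in NO: 3

3


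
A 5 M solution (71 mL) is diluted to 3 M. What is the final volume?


C1V1 = C2V2
5 × 71 = 3 × V2
V2 = 355/3 = 118.33 mL

118.33 mL


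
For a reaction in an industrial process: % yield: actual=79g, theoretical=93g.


% yield = actual/theoretical × 100
= 79/93 × 100
= 84.95%

84.95%


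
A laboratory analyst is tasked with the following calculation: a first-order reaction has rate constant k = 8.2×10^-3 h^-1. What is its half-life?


t½ = ln2/k = 0.693147/(8.2×10^-3 h^-1)
= 84.53 h

84.53 h


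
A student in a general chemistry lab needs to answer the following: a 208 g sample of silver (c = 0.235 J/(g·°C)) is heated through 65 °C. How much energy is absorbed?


q = mcΔT = 208 × 0.235 × 65
= 3177.20 J

3177.20 J


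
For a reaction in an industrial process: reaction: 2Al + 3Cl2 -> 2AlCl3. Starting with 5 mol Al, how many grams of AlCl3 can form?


Mole ratio AlCl3:Al = 2:2
n(AlCl3) = 5 × 2/2 = 5.000 mol
mass = 5.000 × 133.33 = 666.65 g

666.65 g


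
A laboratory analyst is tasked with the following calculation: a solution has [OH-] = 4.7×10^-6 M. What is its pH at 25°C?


pOH = -log10([OH-]) = -log10(4.7×10^-6)
= 6 - log10(4.7) = 5.33
pH = 14 - pOH = 14 - 5.33 = 8.67

8.67


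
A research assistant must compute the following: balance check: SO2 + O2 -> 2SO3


Equation: SO2 + O2 -> 2SO3
Check atoms: O: 4≠6, S: 1≠2
Not balanced

No, not balanced


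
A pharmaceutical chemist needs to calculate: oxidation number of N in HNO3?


(+1) + x + 3(-2) = 0, so x = +5
Oxidation number: +5

+5


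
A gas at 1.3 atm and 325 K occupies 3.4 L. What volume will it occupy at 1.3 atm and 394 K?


P1V1/T1 = P2V2/T2
V2 = P1V1T2/(T1P2)
= 1.3×3.4×394/(325×1.3)
= 4.122 L

4.122 L


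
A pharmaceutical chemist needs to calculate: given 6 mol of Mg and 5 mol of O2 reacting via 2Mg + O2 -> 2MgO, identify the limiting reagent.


Mole ratio available / coefficient:
  Mg: 6/2 = 3.000
  O2: 5/1 = 5.000
Smaller ratio is limiting.

Mg


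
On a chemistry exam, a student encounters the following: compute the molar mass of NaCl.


M(NaCl) = 1×22.99 + 1×35.45
= 22.99 + 35.45
= 58.44 g/mol

58.44 g/mol


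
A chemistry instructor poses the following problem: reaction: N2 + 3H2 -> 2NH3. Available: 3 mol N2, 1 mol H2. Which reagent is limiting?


Mole ratio available / coefficient:
  N2: 3/1 = 3.000
  H2: 1/3 = 0.333
Smaller ratio is limiting.

H2


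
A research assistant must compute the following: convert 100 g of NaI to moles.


M(NaI) = 149.89 g/mol
n = mass/M = 100/149.89 = 0.6672 mol

0.6672 mol


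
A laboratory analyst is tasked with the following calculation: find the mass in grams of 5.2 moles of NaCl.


M(NaCl) = 58.44 g/mol
mass = n × M = 5.2 × 58.44 = 303.89 g

303.89 g


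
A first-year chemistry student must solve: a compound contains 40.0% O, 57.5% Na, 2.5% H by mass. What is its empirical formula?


Assume 100 g sample. Moles of each element:
  O: 40.0/16.0 = 2.5 mol
  Na: 57.5/22.99 = 2.501 mol
  H: 2.5/1.008 = 2.48 mol
Divide by smallest (2.48):
  O: 2.5/2.48 = 1.01
  Na: 2.501/2.48 = 1.01
  H: 2.48/2.48 = 1.0
Empirical formula: NaOH

NaOH


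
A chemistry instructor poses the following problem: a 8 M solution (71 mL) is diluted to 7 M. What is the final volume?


C1V1 = C2V2
8 × 71 = 7 × V2
V2 = 568/7 = 81.14 mL

81.14 mL


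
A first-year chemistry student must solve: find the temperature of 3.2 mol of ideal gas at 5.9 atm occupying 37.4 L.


PV = nRT  (R = 0.08206 L·atm/(mol·K))
T = PV/(nR) = 5.9×37.4/(3.2×0.08206)
= 220.66/0.262592
= 840.32 K

840.32 K


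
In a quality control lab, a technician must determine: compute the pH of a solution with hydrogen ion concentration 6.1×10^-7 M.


pH = -log10([H+]) = -log10(6.1×10^-7)
= 7 - log10(6.1)
= 7 - 0.79
= 6.21

6.21


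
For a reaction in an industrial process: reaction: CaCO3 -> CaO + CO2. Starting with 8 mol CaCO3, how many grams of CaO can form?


Mole ratio CaO:CaCO3 = 1:1
n(CaO) = 8 × 1/1 = 8.000 mol
mass = 8.000 × 56.08 = 448.64 g

448.64 g


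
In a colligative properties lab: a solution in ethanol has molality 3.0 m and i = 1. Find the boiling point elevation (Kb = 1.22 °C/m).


ΔTb = Kb × m × i
= 1.22 × 3.0 × 1
= 3.66 °C

3.66 °C


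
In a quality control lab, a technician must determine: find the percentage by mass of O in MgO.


M(MgO) = 1×24.31 + 1×16.0 = 40.31 g/mol
Mass of O = 1 × 16.0 = 16.00 g/mol
% O = 16.00/40.31 × 100 = 39.69%

39.69%


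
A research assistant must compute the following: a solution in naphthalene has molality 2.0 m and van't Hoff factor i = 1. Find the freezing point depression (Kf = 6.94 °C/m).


ΔTf = Kf × m × i
= 6.94 × 2.0 × 1
= 13.88 °C

13.88 °C


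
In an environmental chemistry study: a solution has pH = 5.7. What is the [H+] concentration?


[H+] = 10^(-pH) = 10^(-5.7)
= 2.0×10^-6 M

2.0×10^-6 M


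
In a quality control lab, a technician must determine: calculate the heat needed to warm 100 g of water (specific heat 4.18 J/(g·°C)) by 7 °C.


q = mcΔT = 100 × 4.18 × 7
= 2926.00 J

2926.00 J


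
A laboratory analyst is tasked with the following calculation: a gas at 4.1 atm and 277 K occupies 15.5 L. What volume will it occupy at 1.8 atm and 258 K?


P1V1/T1 = P2V2/T2
V2 = P1V1T2/(T1P2)
= 4.1×15.5×258/(277×1.8)
= 32.884 L

32.884 L


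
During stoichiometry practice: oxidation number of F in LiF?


F is always -1
Oxidation number: -1

-1


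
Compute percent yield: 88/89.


% yield = actual/theoretical × 100
= 88/89 × 100
= 98.88%

98.88%


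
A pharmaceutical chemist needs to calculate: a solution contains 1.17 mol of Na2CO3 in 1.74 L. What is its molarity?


M = n/V = 1.17/1.74 = 0.672 mol/L

0.672 M


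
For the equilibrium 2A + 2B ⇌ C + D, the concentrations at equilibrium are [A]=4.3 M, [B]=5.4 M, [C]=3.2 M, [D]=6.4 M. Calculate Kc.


Kc = [C][D]/([A]^2[B]^2)
= (3.2^1 × 6.4^1)/(4.3^2 × 5.4^2)
= 20.48/539.1684
= 0.03798

0.03798


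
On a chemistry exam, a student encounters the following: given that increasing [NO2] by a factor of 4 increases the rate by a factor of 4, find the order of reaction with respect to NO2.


rate ∝ [NO2]^n
4^n = 4 → n = 1
Order in NO2: 1

1


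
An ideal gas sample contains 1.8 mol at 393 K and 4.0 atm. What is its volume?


PV = nRT  (R = 0.08206 L·atm/(mol·K))
V = nRT/P = 1.8×0.08206×393/4.0
= 14.512 L

14.512 L


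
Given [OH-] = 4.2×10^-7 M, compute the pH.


pOH = -log10([OH-]) = -log10(4.2×10^-7)
= 7 - log10(4.2) = 6.38
pH = 14 - pOH = 14 - 6.38 = 7.62

7.62


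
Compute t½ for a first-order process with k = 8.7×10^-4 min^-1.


t½ = ln2/k = 0.693147/(8.7×10^-4 min^-1)
= 796.7 min

796.7 min


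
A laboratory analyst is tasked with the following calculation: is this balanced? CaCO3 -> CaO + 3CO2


Equation: CaCO3 -> CaO + 3CO2
Check atoms: C: 1≠3, Ca: 1=1, O: 3≠7
Not balanced

No, not balanced


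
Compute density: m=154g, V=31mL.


ρ = mass/volume
= 154/31
= 4.968 g/mL

4.968 g/mL


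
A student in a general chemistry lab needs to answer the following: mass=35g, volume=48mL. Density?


ρ = mass/volume
= 35/48
= 0.729 g/mL

0.729 g/mL


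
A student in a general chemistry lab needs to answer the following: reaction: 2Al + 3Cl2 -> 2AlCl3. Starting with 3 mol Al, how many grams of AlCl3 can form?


Mole ratio AlCl3:Al = 2:2
n(AlCl3) = 3 × 2/2 = 3.000 mol
mass = 3.000 × 133.33 = 399.99 g

399.99 g


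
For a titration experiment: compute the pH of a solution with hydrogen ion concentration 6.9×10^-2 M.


pH = -log10([H+]) = -log10(6.9×10^-2)
= 2 - log10(6.9)
= 2 - 0.84
= 1.16

1.16


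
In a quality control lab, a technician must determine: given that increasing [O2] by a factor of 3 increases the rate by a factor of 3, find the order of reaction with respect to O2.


rate ∝ [O2]^n
3^n = 3 → n = 1
Order in O2: 1

1


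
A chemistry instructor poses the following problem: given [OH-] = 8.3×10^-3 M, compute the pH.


pOH = -log10([OH-]) = -log10(8.3×10^-3)
= 3 - log10(8.3) = 2.08
pH = 14 - pOH = 14 - 2.08 = 11.92

11.92


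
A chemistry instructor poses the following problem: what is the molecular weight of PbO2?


M(PbO2) = 1×207.2 + 2×16.0
= 207.2 + 32.0
= 239.2 g/mol

239.2 g/mol


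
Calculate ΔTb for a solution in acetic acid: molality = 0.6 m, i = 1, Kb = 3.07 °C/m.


ΔTb = Kb × m × i
= 3.07 × 0.6 × 1
= 1.842 °C

1.842 °C


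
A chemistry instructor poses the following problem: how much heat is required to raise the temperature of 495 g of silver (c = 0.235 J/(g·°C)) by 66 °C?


q = mcΔT = 495 × 0.235 × 66
= 7677.45 J

7677.45 J


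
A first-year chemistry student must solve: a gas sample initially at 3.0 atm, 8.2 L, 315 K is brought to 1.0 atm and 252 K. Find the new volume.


P1V1/T1 = P2V2/T2
V2 = P1V1T2/(T1P2)
= 3.0×8.2×252/(315×1.0)
= 19.68 L

19.68 L


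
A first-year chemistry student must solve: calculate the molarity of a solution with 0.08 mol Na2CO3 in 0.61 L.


M = n/V = 0.08/0.61 = 0.131 mol/L

0.131 M


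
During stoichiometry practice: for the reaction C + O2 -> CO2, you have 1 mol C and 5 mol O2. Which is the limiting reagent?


Mole ratio available / coefficient:
  C: 1/1 = 1.000
  O2: 5/1 = 5.000
Smaller ratio is limiting.

C


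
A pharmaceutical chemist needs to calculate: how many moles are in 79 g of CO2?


M(CO2) = 44.01 g/mol
n = mass/M = 79/44.01 = 1.795 mol

1.795 mol


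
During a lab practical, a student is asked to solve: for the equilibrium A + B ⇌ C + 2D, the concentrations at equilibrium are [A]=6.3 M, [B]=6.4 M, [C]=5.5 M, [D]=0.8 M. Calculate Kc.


Kc = [C][D]^2/([A][B])
= (5.5^1 × 0.8^2)/(6.3^1 × 6.4^1)
= 3.52/40.32
= 0.08730

0.08730


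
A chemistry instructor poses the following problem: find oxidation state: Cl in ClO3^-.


x + 3(-2) = -1, so x = +5
Oxidation number: +5

+5


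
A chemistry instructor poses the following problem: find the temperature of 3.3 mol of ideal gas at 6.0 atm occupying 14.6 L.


PV = nRT  (R = 0.08206 L·atm/(mol·K))
T = PV/(nR) = 6.0×14.6/(3.3×0.08206)
= 87.60/0.270798
= 323.49 K

323.49 K


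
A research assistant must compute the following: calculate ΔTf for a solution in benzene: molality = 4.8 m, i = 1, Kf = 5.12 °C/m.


ΔTf = Kf × m × i
= 5.12 × 4.8 × 1
= 24.576 °C

24.576 °C


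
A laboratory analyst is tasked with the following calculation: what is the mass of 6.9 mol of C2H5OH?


M(C2H5OH) = 46.07 g/mol
mass = n × M = 6.9 × 46.07 = 317.88 g

317.88 g


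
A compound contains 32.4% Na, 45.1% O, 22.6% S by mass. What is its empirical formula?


Assume 100 g sample. Moles of each element:
  Na: 32.4/22.99 = 1.409 mol
  O: 45.1/16.0 = 2.819 mol
  S: 22.6/32.07 = 0.705 mol
Divide by smallest (0.705):
  Na: 1.409/0.705 = 2.0
  O: 2.819/0.705 = 4.0
  S: 0.705/0.705 = 1.0
Empirical formula: Na2SO4

Na2SO4


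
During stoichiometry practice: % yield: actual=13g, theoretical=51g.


% yield = actual/theoretical × 100
= 13/51 × 100
= 25.49%

25.49%


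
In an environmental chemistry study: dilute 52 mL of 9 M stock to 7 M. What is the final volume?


C1V1 = C2V2
9 × 52 = 7 × V2
V2 = 468/7 = 66.86 mL

66.86 mL


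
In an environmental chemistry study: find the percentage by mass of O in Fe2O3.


M(Fe2O3) = 2×55.85 + 3×16.0 = 159.70 g/mol
Mass of O = 3 × 16.0 = 48.00 g/mol
% O = 48.00/159.70 × 100 = 30.06%

30.06%


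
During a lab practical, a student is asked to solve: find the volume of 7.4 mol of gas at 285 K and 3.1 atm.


PV = nRT  (R = 0.08206 L·atm/(mol·K))
V = nRT/P = 7.4×0.08206×285/3.1
= 55.827 L

55.827 L


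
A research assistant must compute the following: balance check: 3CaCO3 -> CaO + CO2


Equation: 3CaCO3 -> CaO + CO2
Check atoms: C: 3≠1, Ca: 3≠1, O: 9≠3
Not balanced

No, not balanced


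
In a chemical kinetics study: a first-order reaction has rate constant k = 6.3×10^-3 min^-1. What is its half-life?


t½ = ln2/k = 0.693147/(6.3×10^-3 min^-1)
= 110.0 min

110.0 min


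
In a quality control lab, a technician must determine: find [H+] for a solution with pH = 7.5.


[H+] = 10^(-pH) = 10^(-7.5)
= 3.16×10^-8 M

3.16×10^-8 M


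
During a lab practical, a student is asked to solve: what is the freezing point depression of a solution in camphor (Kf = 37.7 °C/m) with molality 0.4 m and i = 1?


ΔTf = Kf × m × i
= 37.7 × 0.4 × 1
= 15.08 °C

15.08 °C


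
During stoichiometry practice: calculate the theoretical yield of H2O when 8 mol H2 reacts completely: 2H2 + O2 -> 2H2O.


Mole ratio H2O:H2 = 2:2
n(H2O) = 8 × 2/2 = 8.000 mol
mass = 8.000 × 18.02 = 144.16 g

144.16 g


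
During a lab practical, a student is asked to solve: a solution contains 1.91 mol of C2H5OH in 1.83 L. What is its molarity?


M = n/V = 1.91/1.83 = 1.044 mol/L

1.044 M


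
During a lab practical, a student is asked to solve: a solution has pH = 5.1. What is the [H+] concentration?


[H+] = 10^(-pH) = 10^(-5.1)
= 7.94×10^-6 M

7.94×10^-6 M


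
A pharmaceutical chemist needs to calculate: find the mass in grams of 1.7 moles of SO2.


M(SO2) = 64.07 g/mol
mass = n × M = 1.7 × 64.07 = 108.92 g

108.92 g


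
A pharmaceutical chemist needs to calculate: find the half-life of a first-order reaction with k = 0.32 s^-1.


t½ = ln2/k = 0.693147/(0.32 s^-1)
= 2.166 s

2.166 s


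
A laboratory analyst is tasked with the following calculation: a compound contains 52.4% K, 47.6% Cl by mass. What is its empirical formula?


Assume 100 g sample. Moles of each element:
  K: 52.4/39.1 = 1.34 mol
  Cl: 47.6/35.45 = 1.343 mol
Divide by smallest (1.34):
  K: 1.34/1.34 = 1.0
  Cl: 1.343/1.34 = 1.0
Empirical formula: KCl

KCl


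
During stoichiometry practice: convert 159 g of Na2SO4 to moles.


M(Na2SO4) = 142.05 g/mol
n = mass/M = 159/142.05 = 1.1193 mol

1.1193 mol


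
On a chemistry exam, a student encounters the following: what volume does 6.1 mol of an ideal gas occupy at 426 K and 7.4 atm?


PV = nRT  (R = 0.08206 L·atm/(mol·K))
V = nRT/P = 6.1×0.08206×426/7.4
= 28.816 L

28.816 L


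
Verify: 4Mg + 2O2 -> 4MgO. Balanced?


Equation: 4Mg + 2O2 -> 4MgO
Check atoms: Mg: 4=4, O: 4=4
Balanced

Yes, balanced


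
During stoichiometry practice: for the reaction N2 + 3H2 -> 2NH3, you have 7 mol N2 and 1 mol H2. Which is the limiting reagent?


Mole ratio available / coefficient:
  N2: 7/1 = 7.000
  H2: 1/3 = 0.333
Smaller ratio is limiting.

H2


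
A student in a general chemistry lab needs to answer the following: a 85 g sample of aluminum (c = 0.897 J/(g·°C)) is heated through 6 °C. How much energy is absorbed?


q = mcΔT = 85 × 0.897 × 6
= 457.47 J

457.47 J


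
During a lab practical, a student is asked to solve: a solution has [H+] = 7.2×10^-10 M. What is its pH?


pH = -log10([H+]) = -log10(7.2×10^-10)
= 10 - log10(7.2)
= 10 - 0.86
= 9.14

9.14


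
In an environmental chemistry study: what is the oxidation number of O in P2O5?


O is usually -2
Oxidation number: -2

-2


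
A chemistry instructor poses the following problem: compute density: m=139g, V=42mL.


ρ = mass/volume
= 139/42
= 3.31 g/mL

3.31 g/mL


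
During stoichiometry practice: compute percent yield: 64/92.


% yield = actual/theoretical × 100
= 64/92 × 100
= 69.57%

69.57%


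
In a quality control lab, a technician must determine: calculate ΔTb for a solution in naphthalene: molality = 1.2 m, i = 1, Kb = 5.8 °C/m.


ΔTb = Kb × m × i
= 5.8 × 1.2 × 1
= 6.96 °C

6.96 °C


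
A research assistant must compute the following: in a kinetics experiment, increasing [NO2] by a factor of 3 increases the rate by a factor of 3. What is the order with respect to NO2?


rate ∝ [NO2]^n
3^n = 3 → n = 1
Order in NO2: 1

1


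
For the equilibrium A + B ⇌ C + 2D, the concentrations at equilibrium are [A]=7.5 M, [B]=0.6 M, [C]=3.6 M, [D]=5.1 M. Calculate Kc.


Kc = [C][D]^2/([A][B])
= (3.6^1 × 5.1^2)/(7.5^1 × 0.6^1)
= 93.636/4.5
= 20.81

20.81


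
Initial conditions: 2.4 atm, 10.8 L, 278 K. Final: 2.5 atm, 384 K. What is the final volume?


P1V1/T1 = P2V2/T2
V2 = P1V1T2/(T1P2)
= 2.4×10.8×384/(278×2.5)
= 14.321 L

14.321 L


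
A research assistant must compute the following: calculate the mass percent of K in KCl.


M(KCl) = 1×39.1 + 1×35.45 = 74.55 g/mol
Mass of K = 1 × 39.1 = 39.10 g/mol
% K = 39.10/74.55 × 100 = 52.45%

52.45%


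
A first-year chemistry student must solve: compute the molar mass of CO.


M(CO) = 1×12.01 + 1×16.0
= 12.01 + 16.0
= 28.01 g/mol

28.01 g/mol


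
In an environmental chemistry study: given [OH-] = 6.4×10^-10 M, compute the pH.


pOH = -log10([OH-]) = -log10(6.4×10^-10)
= 10 - log10(6.4) = 9.19
pH = 14 - pOH = 14 - 9.19 = 4.81

4.81


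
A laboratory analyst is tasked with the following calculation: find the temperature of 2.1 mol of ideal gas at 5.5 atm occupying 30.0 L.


PV = nRT  (R = 0.08206 L·atm/(mol·K))
T = PV/(nR) = 5.5×30.0/(2.1×0.08206)
= 165.00/0.172326
= 957.49 K

957.49 K


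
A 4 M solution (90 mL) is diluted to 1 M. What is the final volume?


C1V1 = C2V2
4 × 90 = 1 × V2
V2 = 360/1 = 360.0 mL

360.0 mL


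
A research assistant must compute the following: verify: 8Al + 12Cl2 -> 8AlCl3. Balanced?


Equation: 8Al + 12Cl2 -> 8AlCl3
Check atoms: Al: 8=8, Cl: 24=24
Balanced

Yes, balanced


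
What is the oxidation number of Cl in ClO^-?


x + (-2) = -1, so x = +1
Oxidation number: +1

+1


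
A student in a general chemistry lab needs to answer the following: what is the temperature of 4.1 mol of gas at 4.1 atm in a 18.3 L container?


PV = nRT  (R = 0.08206 L·atm/(mol·K))
T = PV/(nR) = 4.1×18.3/(4.1×0.08206)
= 75.03/0.336446
= 223.01 K

223.01 K


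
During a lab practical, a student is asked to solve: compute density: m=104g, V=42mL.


ρ = mass/volume
= 104/42
= 2.476 g/mL

2.476 g/mL


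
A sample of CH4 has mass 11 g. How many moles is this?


M(CH4) = 16.04 g/mol
n = mass/M = 11/16.04 = 0.6858 mol

0.6858 mol
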